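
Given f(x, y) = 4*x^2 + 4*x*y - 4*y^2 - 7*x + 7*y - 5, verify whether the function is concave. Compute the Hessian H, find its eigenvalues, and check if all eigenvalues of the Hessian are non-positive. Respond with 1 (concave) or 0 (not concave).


The Hessian of f(x,y) = 4*x^2 + 4*x*y - 4*y^2 - 7*x + 7*y - 5 is:
H = [[8, 4], [4, -8]]
Trace = 8 - 8 = 0
Determinant = 8*-8 - (4)^2 = -80
Discriminant = (0)^2 - 4*-80 = 320.0
Eigenvalues: lambda_1 = -8.9443, lambda_2 = 8.9443
The function is not concave.

0


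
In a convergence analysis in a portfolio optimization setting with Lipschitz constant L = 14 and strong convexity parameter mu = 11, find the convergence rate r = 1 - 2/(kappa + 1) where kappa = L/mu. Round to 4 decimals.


Step 1: Compute the condition number.
kappa = L/mu = 14/11 = 1.2727
Step 2: Compute the convergence rate.
r = 1 - 2/(kappa + 1) = 1 - 2*mu/(L + mu) = (L - mu)/(L + mu) = 3/25 = 0.12


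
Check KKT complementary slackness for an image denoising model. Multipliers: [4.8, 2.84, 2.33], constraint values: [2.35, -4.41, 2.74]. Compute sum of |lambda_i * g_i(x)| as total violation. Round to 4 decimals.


KKT complementary slackness check:
lambda_1 * g_1 = 4.8 * 2.35 = 11.28
lambda_2 * g_2 = 2.84 * -4.41 = -12.5244
lambda_3 * g_3 = 2.33 * 2.74 = 6.3842
Total violation = 11.28 + 12.5244 + 6.3842 = 30.1886


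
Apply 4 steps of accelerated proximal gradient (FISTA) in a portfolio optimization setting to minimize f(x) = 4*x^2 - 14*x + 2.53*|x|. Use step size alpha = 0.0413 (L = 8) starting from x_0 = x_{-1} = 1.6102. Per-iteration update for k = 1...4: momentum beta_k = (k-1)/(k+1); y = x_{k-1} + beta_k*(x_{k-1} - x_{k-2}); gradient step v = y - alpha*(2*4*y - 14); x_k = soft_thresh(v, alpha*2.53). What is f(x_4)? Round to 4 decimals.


FISTA on f(x) = 4*x^2 - 14*x + 2.53*|x|
L = 8, alpha = 0.0413
Iteration 1: beta = 0.0, y = 1.6102 + 0.0*(1.6102 - 1.6102) = 1.6102
  grad(y) = -1.1184, v = y - alpha*grad = 1.6564
  prox(v) = soft_thresh(1.6564, 0.1045) = 1.5519
Iteration 2: beta = 0.3333, y = 1.5519 + 0.3333*(1.5519 - 1.6102) = 1.5325
  grad(y) = -1.7403, v = y - alpha*grad = 1.6043
  prox(v) = soft_thresh(1.6043, 0.1045) = 1.4999
Iteration 3: beta = 0.5, y = 1.4999 + 0.5*(1.4999 - 1.5519) = 1.4738
  grad(y) = -2.2094, v = y - alpha*grad = 1.5651
  prox(v) = soft_thresh(1.5651, 0.1045) = 1.4606
Iteration 4: beta = 0.6, y = 1.4606 + 0.6*(1.4606 - 1.4999) = 1.437
  grad(y) = -2.5038, v = y - alpha*grad = 1.5404
  prox(v) = soft_thresh(1.5404, 0.1045) = 1.4359
f(x_4) = 4*1.4359^2 - 14*1.4359 + 2.53*|1.4359| = -8.2225


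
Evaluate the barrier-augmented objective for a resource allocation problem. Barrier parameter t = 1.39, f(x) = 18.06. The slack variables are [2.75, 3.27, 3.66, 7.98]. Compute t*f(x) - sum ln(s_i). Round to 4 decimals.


Step 1: Compute log-barrier.
ln values: [1.0116, 1.1848, 1.2975, 2.0769]
phi = -(1.0116 + 1.1848 + 1.2975 + 2.0769) = -5.5708
Step 2: Compute augmented objective.
t*f(x) = 1.39*18.06 = 25.1034
Total = 25.1034 - 5.5708 = 19.5326


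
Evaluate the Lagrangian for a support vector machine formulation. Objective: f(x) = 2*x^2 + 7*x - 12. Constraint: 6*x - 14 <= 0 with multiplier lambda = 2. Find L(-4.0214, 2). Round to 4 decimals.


Step 1: Evaluate f(x).
f(-4.0214) = 2*(-4.0214)^2 + 7*(-4.0214) - 12 = -7.8065
Step 2: Evaluate g(x).
g(-4.0214) = 6*-4.0214 - 14 = -38.1284
Step 3: Compute Lagrangian.
L = -7.8065 + 2*-38.1284 = -84.0633


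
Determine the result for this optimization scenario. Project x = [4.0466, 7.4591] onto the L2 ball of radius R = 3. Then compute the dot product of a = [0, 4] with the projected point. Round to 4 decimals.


Step 1: Compute ||x|| (intermediates to 6 decimals).
||x|| = sqrt(4.0466^2 + 7.4591^2) = 8.486056
Step 2: Project.
Since ||x|| > R, scale = R/||x|| = 3/8.486056 = 0.353521, proj(x) = scale * x
proj(x) = [1.430558, 2.636948]
Step 3: Dot product.
a^T * proj(x) = 0*1.430558 + 4*2.636948 = 10.5478


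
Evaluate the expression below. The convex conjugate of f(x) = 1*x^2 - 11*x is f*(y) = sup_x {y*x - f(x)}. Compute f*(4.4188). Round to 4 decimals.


f*(y) = sup_x {y*x - a*x^2 - b*x} = sup_x {(y-b)*x - a*x^2}
FOC: (y - b) - 2a*x = 0 => x* = (y - b)/(2a)
x* = (4.4188 + 11)/(2*1) = 7.7094
f*(4.4188) = (y-b)^2/(4a) = (4.4188 + 11)^2/(4*1)
= 237.7394/4 = 59.4348


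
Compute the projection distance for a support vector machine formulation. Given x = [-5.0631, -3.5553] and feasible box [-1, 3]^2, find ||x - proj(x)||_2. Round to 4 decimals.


Project each component onto [-1, 3].
clip(-5.0631) = -1.0, clip(-3.5553) = -1.0
Projection = [-1.0, -1.0]
Squared diffs: [16.5088, 6.5296]
Distance = sqrt(23.0384) = 4.7998


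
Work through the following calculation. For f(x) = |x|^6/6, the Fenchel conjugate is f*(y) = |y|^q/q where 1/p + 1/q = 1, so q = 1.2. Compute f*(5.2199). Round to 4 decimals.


The conjugate exponent q satisfies 1/p + 1/q = 1.
p = 6, so q = 6/(6 - 1) = 1.2
|y|^q = 5.2199^1.2 = 7.2643
f*(5.2199) = 7.2643 / 1.2 = 6.0536


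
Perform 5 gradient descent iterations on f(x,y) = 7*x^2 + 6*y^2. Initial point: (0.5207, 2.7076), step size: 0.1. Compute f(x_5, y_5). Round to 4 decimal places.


Gradient descent on f(x,y) = 7*x^2 + 6*y^2.
Starting point: (0.5207, 2.7076), alpha = 0.1
Step 1: grad_x = 2*7*0.5207 = 7.2898, grad_y = 2*6*2.7076 = 32.4912
  x_1 = 0.5207 - 0.1*7.2898 = -0.2083
  y_1 = 2.7076 - 0.1*32.4912 = -0.5415
Step 2: grad_x = 2*7*-0.2083 = -2.9159, grad_y = 2*6*-0.5415 = -6.4982
  x_2 = -0.2083 - 0.1*-2.9159 = 0.0833
  y_2 = -0.5415 - 0.1*-6.4982 = 0.1083
Step 3: grad_x = 2*7*0.0833 = 1.1664, grad_y = 2*6*0.1083 = 1.2996
  x_3 = 0.0833 - 0.1*1.1664 = -0.0333
  y_3 = 0.1083 - 0.1*1.2996 = -0.0217
Step 4: grad_x = 2*7*-0.0333 = -0.4665, grad_y = 2*6*-0.0217 = -0.2599
  x_4 = -0.0333 - 0.1*-0.4665 = 0.0133
  y_4 = -0.0217 - 0.1*-0.2599 = 0.0043
Step 5: grad_x = 2*7*0.0133 = 0.1866, grad_y = 2*6*0.0043 = 0.052
  x_5 = 0.0133 - 0.1*0.1866 = -0.0053
  y_5 = 0.0043 - 0.1*0.052 = -0.0009
f(-0.0053, -0.0009) = 7*(-0.0053)^2 + 6*(-0.0009)^2 = 0.0002


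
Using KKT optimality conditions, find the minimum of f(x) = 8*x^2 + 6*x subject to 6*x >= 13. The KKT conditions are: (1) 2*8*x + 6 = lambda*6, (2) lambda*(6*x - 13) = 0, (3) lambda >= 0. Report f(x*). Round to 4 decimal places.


Step 1: Try lambda = 0 (constraint inactive).
x_unc = -6/(2*8) = -0.375
Check: 6*-0.375 = -2.25 < 13 -- violated!
Step 2: Constraint must be active: 6*x = 13
x* = 13/6 = 2.1667 (rounded; the exact value 13/6 is used below)
lambda = (2*8*(13/6) + 6)/6 = 6.7778
Step 3: Compute optimal value.
f(x*) = 8*(13/6)^2 + 6*(13/6) = 50.5556


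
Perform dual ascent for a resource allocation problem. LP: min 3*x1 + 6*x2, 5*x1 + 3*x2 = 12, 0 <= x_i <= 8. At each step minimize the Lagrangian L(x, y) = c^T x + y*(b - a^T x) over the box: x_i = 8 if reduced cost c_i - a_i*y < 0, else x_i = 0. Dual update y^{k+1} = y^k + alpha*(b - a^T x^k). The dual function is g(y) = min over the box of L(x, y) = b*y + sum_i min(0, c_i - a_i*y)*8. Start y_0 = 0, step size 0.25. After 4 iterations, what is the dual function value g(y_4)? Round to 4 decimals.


Dual ascent for LP: min 3*x1 + 6*x2, 5*x1 + 3*x2 = 12, 0 <= x_i <= 8
Step 1: y^k = 0.0, reduced costs: (3.0, 6.0)
  x^k = (0.0, 0.0), subgradient = b - a^T x = 12.0
  y^{k+1} = 0.0 + 0.25*12.0 = 3.0
Step 2: y^k = 3.0, reduced costs: (-12.0, -3.0)
  x^k = (8.0, 8.0), subgradient = b - a^T x = -52.0
  y^{k+1} = 3.0 + 0.25*-52.0 = -10.0
Step 3: y^k = -10.0, reduced costs: (53.0, 36.0)
  x^k = (0.0, 0.0), subgradient = b - a^T x = 12.0
  y^{k+1} = -10.0 + 0.25*12.0 = -7.0
Step 4: y^k = -7.0, reduced costs: (38.0, 27.0)
  x^k = (0.0, 0.0), subgradient = b - a^T x = 12.0
  y^{k+1} = -7.0 + 0.25*12.0 = -4.0
Dual objective at y_4 = -4.0: reduced costs (23.0, 18.0), box minimizer x = (0.0, 0.0)
g(y_4) = b*y + (c1 - a1*y)*x1 + (c2 - a2*y)*x2 = 12*(-4.0) + 23.0*0.0 + 18.0*0.0 = -48.0 + 0.0 + 0.0 = -48.0


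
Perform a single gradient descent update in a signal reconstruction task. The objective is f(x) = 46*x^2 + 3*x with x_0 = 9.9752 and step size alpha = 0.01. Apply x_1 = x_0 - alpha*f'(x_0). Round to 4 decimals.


We compute the gradient at x_0 and apply the update.
f'(x) = 92*x + 3
f'(9.9752) = 92*9.9752 + 3 = 920.7184
x_1 = 9.9752 - 0.01*920.7184 = 0.768


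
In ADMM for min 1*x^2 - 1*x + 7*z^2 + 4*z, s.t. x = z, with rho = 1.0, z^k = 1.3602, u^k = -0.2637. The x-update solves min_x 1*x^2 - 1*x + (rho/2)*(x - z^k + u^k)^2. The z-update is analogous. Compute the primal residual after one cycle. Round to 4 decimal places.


ADMM iteration with rho = 1.0, z^k = 1.3602, u^k = -0.2637
Step 1: x-update.
Minimize 1*x^2 - 1*x + (1.0/2)*(x - 1.3602 - 0.2637)^2
FOC: (2*1 + 1.0)*x = 1 + 1.0*(1.3602 + 0.2637)
x^{k+1} = 0.8746
Step 2: z-update.
Minimize 7*z^2 + 4*z + (1.0/2)*(0.8746 - z - 0.2637)^2
FOC: (2*7 + 1.0)*z = -4 + 1.0*(0.8746 - 0.2637)
z^{k+1} = -0.2259
Step 3: u-update.
u^{k+1} = -0.2637 + 0.8746 + 0.2259 = 0.8369
Step 4: Primal residual = |0.8746 + 0.2259| = 1.1006


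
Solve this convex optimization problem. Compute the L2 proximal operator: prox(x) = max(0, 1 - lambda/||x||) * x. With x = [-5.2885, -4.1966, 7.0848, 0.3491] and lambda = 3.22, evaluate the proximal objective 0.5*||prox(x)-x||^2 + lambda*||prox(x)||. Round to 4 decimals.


Step 1: Compute ||x||.
||x|| = 9.7926
Step 2: Compute scaling factor.
scale = max(0, 1 - 3.22/9.7926) = 0.6712
Step 3: prox(x) = [-3.5495, -2.8167, 4.7552, 0.2343]
||prox(x)|| = 6.5726
Step 4: Proximal objective.
0.5*||prox-x||^2 = 5.1842
lambda*||prox|| = 21.1638
Total = 26.3481


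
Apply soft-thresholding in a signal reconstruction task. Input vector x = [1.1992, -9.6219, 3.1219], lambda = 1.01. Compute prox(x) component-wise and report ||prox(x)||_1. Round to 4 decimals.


Soft-thresholding with lambda = 1.01:
prox(1.1992) = sign(1.1992)*max(|1.1992| - 1.01, 0) = 0.1892
prox(-9.6219) = sign(-9.6219)*max(|-9.6219| - 1.01, 0) = -8.6119
prox(3.1219) = sign(3.1219)*max(|3.1219| - 1.01, 0) = 2.1119
prox(x) = [0.1892, -8.6119, 2.1119]
||prox(x)||_1 = 0.1892 + 8.6119 + 2.1119 = 10.913


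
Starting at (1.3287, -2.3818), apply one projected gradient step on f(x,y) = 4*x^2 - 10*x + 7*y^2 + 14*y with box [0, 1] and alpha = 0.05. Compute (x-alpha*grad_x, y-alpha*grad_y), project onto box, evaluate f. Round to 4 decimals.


Step 1: Compute gradient at (1.3287, -2.3818).
grad_x = 2*4*1.3287 - 10 = 0.6296
grad_y = 2*7*-2.3818 + 14 = -19.3452
Step 2: Gradient step.
x_raw = 1.3287 - 0.05*0.6296 = 1.2972
y_raw = -2.3818 - 0.05*-19.3452 = -1.4145
Step 3: Project onto [0, 1].
x_proj = clip(1.2972) = 1.0
y_proj = clip(-1.4145) = 0.0
Step 4: Evaluate f.
f(1.0, 0.0) = -6.0


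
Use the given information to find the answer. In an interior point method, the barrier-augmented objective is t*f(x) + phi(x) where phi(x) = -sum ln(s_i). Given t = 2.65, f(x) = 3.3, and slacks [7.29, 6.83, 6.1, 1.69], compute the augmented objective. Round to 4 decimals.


Step 1: Compute log-barrier.
ln values: [1.9865, 1.9213, 1.8083, 0.5247]
phi = -(1.9865 + 1.9213 + 1.8083 + 0.5247) = -6.2408
Step 2: Compute augmented objective.
t*f(x) = 2.65*3.3 = 8.745
Total = 8.745 - 6.2408 = 2.5042


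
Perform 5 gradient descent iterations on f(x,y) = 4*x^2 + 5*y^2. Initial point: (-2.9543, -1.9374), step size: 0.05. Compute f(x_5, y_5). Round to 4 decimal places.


Gradient descent on f(x,y) = 4*x^2 + 5*y^2.
Starting point: (-2.9543, -1.9374), alpha = 0.05
Step 1: grad_x = 2*4*-2.9543 = -23.6344, grad_y = 2*5*-1.9374 = -19.374
  x_1 = -2.9543 - 0.05*-23.6344 = -1.7726
  y_1 = -1.9374 - 0.05*-19.374 = -0.9687
Step 2: grad_x = 2*4*-1.7726 = -14.1806, grad_y = 2*5*-0.9687 = -9.687
  x_2 = -1.7726 - 0.05*-14.1806 = -1.0635
  y_2 = -0.9687 - 0.05*-9.687 = -0.4844
Step 3: grad_x = 2*4*-1.0635 = -8.5084, grad_y = 2*5*-0.4844 = -4.8435
  x_3 = -1.0635 - 0.05*-8.5084 = -0.6381
  y_3 = -0.4844 - 0.05*-4.8435 = -0.2422
Step 4: grad_x = 2*4*-0.6381 = -5.105, grad_y = 2*5*-0.2422 = -2.4218
  x_4 = -0.6381 - 0.05*-5.105 = -0.3829
  y_4 = -0.2422 - 0.05*-2.4218 = -0.1211
Step 5: grad_x = 2*4*-0.3829 = -3.063, grad_y = 2*5*-0.1211 = -1.2109
  x_5 = -0.3829 - 0.05*-3.063 = -0.2297
  y_5 = -0.1211 - 0.05*-1.2109 = -0.0605
f(-0.2297, -0.0605) = 4*(-0.2297)^2 + 5*(-0.0605)^2 = 0.2294


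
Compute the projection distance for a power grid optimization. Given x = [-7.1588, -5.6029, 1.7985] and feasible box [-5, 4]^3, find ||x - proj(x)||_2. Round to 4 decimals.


Project each component onto [-5, 4].
clip(-7.1588) = -5.0, clip(-5.6029) = -5.0, clip(1.7985) = 1.7985
Projection = [-5.0, -5.0, 1.7985]
Squared diffs: [4.6604, 0.3635, 0.0]
Distance = sqrt(5.0239) = 2.2414


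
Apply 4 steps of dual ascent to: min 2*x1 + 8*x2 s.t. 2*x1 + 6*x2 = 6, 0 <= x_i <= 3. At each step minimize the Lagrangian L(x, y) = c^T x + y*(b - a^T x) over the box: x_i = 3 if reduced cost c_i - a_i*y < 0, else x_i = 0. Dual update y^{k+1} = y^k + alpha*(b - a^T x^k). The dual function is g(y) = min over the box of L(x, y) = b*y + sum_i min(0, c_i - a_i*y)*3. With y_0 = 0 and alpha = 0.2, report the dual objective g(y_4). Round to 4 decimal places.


Dual ascent for LP: min 2*x1 + 8*x2, 2*x1 + 6*x2 = 6, 0 <= x_i <= 3
Step 1: y^k = 0.0, reduced costs: (2.0, 8.0)
  x^k = (0.0, 0.0), subgradient = b - a^T x = 6.0
  y^{k+1} = 0.0 + 0.2*6.0 = 1.2
Step 2: y^k = 1.2, reduced costs: (-0.4, 0.8)
  x^k = (3.0, 0.0), subgradient = b - a^T x = 0.0
  y^{k+1} = 1.2 + 0.2*0.0 = 1.2
Step 3: y^k = 1.2, reduced costs: (-0.4, 0.8)
  x^k = (3.0, 0.0), subgradient = b - a^T x = 0.0
  y^{k+1} = 1.2 + 0.2*0.0 = 1.2
Step 4: y^k = 1.2, reduced costs: (-0.4, 0.8)
  x^k = (3.0, 0.0), subgradient = b - a^T x = 0.0
  y^{k+1} = 1.2 + 0.2*0.0 = 1.2
Dual objective at y_4 = 1.2: reduced costs (-0.4, 0.8), box minimizer x = (3.0, 0.0)
g(y_4) = b*y + (c1 - a1*y)*x1 + (c2 - a2*y)*x2 = 6*1.2 + (-0.4)*3.0 + 0.8*0.0 = 7.2 - 1.2 + 0.0 = 6.0


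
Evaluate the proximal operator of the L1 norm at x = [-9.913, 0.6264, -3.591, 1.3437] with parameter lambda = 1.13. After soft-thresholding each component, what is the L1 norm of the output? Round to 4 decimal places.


Soft-thresholding with lambda = 1.13:
prox(-9.913) = sign(-9.913)*max(|-9.913| - 1.13, 0) = -8.783
prox(0.6264) = sign(0.6264)*max(|0.6264| - 1.13, 0) = 0.0
prox(-3.591) = sign(-3.591)*max(|-3.591| - 1.13, 0) = -2.461
prox(1.3437) = sign(1.3437)*max(|1.3437| - 1.13, 0) = 0.2137
prox(x) = [-8.783, 0.0, -2.461, 0.2137]
||prox(x)||_1 = 8.783 + 0.0 + 2.461 + 0.2137 = 11.4577


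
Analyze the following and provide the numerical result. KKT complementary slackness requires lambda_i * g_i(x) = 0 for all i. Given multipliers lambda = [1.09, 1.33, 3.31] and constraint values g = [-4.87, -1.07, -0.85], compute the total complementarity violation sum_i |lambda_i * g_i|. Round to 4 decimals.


KKT complementary slackness check:
lambda_1 * g_1 = 1.09 * -4.87 = -5.3083
lambda_2 * g_2 = 1.33 * -1.07 = -1.4231
lambda_3 * g_3 = 3.31 * -0.85 = -2.8135
Total violation = 5.3083 + 1.4231 + 2.8135 = 9.5449


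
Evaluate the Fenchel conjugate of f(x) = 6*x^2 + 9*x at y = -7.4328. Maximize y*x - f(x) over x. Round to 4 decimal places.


f*(y) = sup_x {y*x - a*x^2 - b*x} = sup_x {(y-b)*x - a*x^2}
FOC: (y - b) - 2a*x = 0 => x* = (y - b)/(2a)
x* = (-7.4328 - 9)/(2*6) = -1.3694
f*(-7.4328) = (y-b)^2/(4a) = (-7.4328 - 9)^2/(4*6)
= 270.0369/24 = 11.2515


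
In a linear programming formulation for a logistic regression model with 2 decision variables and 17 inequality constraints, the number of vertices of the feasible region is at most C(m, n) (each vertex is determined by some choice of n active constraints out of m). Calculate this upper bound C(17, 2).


Each vertex corresponds to some choice of n active constraints out of m, so the number of vertices is at most C(m, n) = m! / (n!(m-n)!).
m = 17, n = 2
Numerator: 17 * 16
Denominator: 2! = 2
C(17, 2) = 136


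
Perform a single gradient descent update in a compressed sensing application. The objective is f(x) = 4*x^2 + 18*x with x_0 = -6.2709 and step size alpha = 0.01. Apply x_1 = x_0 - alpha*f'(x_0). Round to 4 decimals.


We compute the gradient at x_0 and apply the update.
f'(x) = 8*x + 18
f'(-6.2709) = 8*-6.2709 + 18 = -32.1672
x_1 = -6.2709 - 0.01*-32.1672 = -5.9492


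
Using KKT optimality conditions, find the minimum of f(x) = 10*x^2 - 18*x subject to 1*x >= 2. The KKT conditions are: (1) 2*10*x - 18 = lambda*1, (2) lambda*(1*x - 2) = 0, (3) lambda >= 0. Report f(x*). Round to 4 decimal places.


Step 1: Try lambda = 0 (constraint inactive).
x_unc = 18/(2*10) = 0.9
Check: 1*0.9 = 0.9 < 2 -- violated!
Step 2: Constraint must be active: 1*x = 2
x* = 2/1 = 2.0
lambda = (2*10*2.0 - 18)/1 = 22.0
Step 3: Compute optimal value.
f(x*) = 10*2.0^2 - 18*2.0 = 4.0


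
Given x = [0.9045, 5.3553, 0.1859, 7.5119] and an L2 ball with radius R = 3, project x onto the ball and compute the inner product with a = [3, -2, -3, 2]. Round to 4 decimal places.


Step 1: Compute ||x|| (intermediates to 6 decimals).
||x|| = sqrt(0.9045^2 + 5.3553^2 + 0.1859^2 + 7.5119^2) = 9.271492
Step 2: Project.
Since ||x|| > R, scale = R/||x|| = 3/9.271492 = 0.323573, proj(x) = scale * x
proj(x) = [0.292672, 1.73283, 0.060152, 2.430648]
Step 3: Dot product.
a^T * proj(x) = 3*0.292672 - 2*1.73283 - 3*0.060152 + 2*2.430648 = 2.0932


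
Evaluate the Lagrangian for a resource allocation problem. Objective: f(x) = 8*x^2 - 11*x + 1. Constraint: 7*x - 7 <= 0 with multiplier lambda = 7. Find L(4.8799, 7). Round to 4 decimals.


Step 1: Evaluate f(x).
f(4.8799) = 8*4.8799^2 - 11*4.8799 + 1 = 137.8285
Step 2: Evaluate g(x).
g(4.8799) = 7*4.8799 - 7 = 27.1593
Step 3: Compute Lagrangian.
L = 137.8285 + 7*27.1593 = 327.9436


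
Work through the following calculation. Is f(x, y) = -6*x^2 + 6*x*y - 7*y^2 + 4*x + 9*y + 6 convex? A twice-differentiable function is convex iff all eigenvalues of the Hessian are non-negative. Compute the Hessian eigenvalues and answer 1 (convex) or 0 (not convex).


The Hessian of f(x,y) = -6*x^2 + 6*x*y - 7*y^2 + 4*x + 9*y + 6 is:
H = [[-12, 6], [6, -14]]
Trace = -12 - 14 = -26
Determinant = -12*-14 - (6)^2 = 132
Discriminant = (-26)^2 - 4*132 = 148.0
Eigenvalues: lambda_1 = -19.0828, lambda_2 = -6.9172
The function is not convex.

0


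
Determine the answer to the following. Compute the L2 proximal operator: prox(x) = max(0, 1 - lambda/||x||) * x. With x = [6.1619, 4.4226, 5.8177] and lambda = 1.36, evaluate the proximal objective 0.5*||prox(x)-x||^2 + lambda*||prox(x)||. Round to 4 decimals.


Step 1: Compute ||x||.
||x|| = 9.559
Step 2: Compute scaling factor.
scale = max(0, 1 - 1.36/9.559) = 0.8577
Step 3: prox(x) = [5.2852, 3.7934, 4.99]
||prox(x)|| = 8.199
Step 4: Proximal objective.
0.5*||prox-x||^2 = 0.9248
lambda*||prox|| = 11.1506
Total = 12.0754


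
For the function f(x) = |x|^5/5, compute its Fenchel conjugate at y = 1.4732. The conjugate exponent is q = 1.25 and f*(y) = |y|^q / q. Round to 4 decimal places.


The conjugate exponent q satisfies 1/p + 1/q = 1.
p = 5, so q = 5/(5 - 1) = 1.25
|y|^q = 1.4732^1.25 = 1.623
f*(1.4732) = 1.623 / 1.25 = 1.2984


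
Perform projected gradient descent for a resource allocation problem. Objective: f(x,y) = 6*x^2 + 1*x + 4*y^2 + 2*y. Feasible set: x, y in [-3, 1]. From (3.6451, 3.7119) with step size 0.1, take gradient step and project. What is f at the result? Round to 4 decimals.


Step 1: Compute gradient at (3.6451, 3.7119).
grad_x = 2*6*3.6451 + 1 = 44.7412
grad_y = 2*4*3.7119 + 2 = 31.6952
Step 2: Gradient step.
x_raw = 3.6451 - 0.1*44.7412 = -0.829
y_raw = 3.7119 - 0.1*31.6952 = 0.5424
Step 3: Project onto [-3, 1].
x_proj = clip(-0.829) = -0.829
y_proj = clip(0.5424) = 0.5424
Step 4: Evaluate f.
f(-0.829, 0.5424) = 5.5561


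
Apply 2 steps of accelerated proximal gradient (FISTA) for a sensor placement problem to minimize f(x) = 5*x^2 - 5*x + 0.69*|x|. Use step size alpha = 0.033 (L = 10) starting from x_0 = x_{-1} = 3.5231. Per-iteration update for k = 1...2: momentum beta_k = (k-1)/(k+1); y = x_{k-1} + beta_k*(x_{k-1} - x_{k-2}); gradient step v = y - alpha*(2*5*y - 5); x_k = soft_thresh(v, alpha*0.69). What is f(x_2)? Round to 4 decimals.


FISTA on f(x) = 5*x^2 - 5*x + 0.69*|x|
L = 10, alpha = 0.033
Iteration 1: beta = 0.0, y = 3.5231 + 0.0*(3.5231 - 3.5231) = 3.5231
  grad(y) = 30.231, v = y - alpha*grad = 2.5255
  prox(v) = soft_thresh(2.5255, 0.0228) = 2.5027
Iteration 2: beta = 0.3333, y = 2.5027 + 0.3333*(2.5027 - 3.5231) = 2.1626
  grad(y) = 16.6258, v = y - alpha*grad = 1.6139
  prox(v) = soft_thresh(1.6139, 0.0228) = 1.5912
f(x_2) = 5*1.5912^2 - 5*1.5912 + 0.69*|1.5912| = 5.801


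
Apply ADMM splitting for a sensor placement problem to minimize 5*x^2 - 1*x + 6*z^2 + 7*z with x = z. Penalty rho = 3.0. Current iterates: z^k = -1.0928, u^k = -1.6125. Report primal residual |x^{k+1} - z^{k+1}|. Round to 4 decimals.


ADMM iteration with rho = 3.0, z^k = -1.0928, u^k = -1.6125
Step 1: x-update.
Minimize 5*x^2 - 1*x + (3.0/2)*(x + 1.0928 - 1.6125)^2
FOC: (2*5 + 3.0)*x = 1 + 3.0*(-1.0928 + 1.6125)
x^{k+1} = 0.1969
Step 2: z-update.
Minimize 6*z^2 + 7*z + (3.0/2)*(0.1969 - z - 1.6125)^2
FOC: (2*6 + 3.0)*z = -7 + 3.0*(0.1969 - 1.6125)
z^{k+1} = -0.7498
Step 3: u-update.
u^{k+1} = -1.6125 + 0.1969 + 0.7498 = -0.6659
Step 4: Primal residual = |0.1969 + 0.7498| = 0.9466


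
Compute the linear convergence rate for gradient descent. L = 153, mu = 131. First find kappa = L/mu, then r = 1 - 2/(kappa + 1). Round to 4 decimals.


Step 1: Compute the condition number.
kappa = L/mu = 153/131 = 1.1679
Step 2: Compute the convergence rate.
r = 1 - 2/(kappa + 1) = 1 - 2*mu/(L + mu) = (L - mu)/(L + mu) = 22/284 = 0.0775


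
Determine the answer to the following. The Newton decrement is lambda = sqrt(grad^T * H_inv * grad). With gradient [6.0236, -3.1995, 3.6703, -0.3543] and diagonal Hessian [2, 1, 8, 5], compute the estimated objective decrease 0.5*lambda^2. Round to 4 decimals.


Step 1: H is diagonal, so H^(-1) * g = [3.0118, -3.1995, 0.4588, -0.0709].
Step 2: g^T H^(-1) g = sum_i g_i^2 / H_ii
  = (6.0236)^2/2 + (-3.1995)^2/1 + (3.6703)^2/8 + (-0.3543)^2/5
  = 18.1419 + 10.2368 + 1.6839 + 0.0251 = 30.0877
Step 3: Objective decrease = 0.5 * g^T H^(-1) g = 15.0438


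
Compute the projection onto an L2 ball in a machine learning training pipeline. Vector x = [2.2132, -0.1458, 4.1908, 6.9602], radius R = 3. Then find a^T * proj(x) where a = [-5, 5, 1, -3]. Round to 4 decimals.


Step 1: Compute ||x|| (intermediates to 6 decimals).
||x|| = sqrt(2.2132^2 + (-0.1458)^2 + 4.1908^2 + 6.9602^2) = 8.421799
Step 2: Project.
Since ||x|| > R, scale = R/||x|| = 3/8.421799 = 0.356218, proj(x) = scale * x
proj(x) = [0.788382, -0.051937, 1.492838, 2.479349]
Step 3: Dot product.
a^T * proj(x) = -5*0.788382 + 5*(-0.051937) + 1*1.492838 - 3*2.479349 = -10.1468


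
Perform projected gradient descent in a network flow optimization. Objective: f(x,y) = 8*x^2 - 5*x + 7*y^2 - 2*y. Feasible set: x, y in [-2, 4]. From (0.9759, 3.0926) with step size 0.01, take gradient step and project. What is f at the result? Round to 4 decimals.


Step 1: Compute gradient at (0.9759, 3.0926).
grad_x = 2*8*0.9759 - 5 = 10.6144
grad_y = 2*7*3.0926 - 2 = 41.2964
Step 2: Gradient step.
x_raw = 0.9759 - 0.01*10.6144 = 0.8698
y_raw = 3.0926 - 0.01*41.2964 = 2.6796
Step 3: Project onto [-2, 4].
x_proj = clip(0.8698) = 0.8698
y_proj = clip(2.6796) = 2.6796
Step 4: Evaluate f.
f(0.8698, 2.6796) = 46.6069


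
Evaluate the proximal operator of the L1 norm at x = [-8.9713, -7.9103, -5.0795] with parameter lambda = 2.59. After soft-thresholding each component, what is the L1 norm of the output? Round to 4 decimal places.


Soft-thresholding with lambda = 2.59:
prox(-8.9713) = sign(-8.9713)*max(|-8.9713| - 2.59, 0) = -6.3813
prox(-7.9103) = sign(-7.9103)*max(|-7.9103| - 2.59, 0) = -5.3203
prox(-5.0795) = sign(-5.0795)*max(|-5.0795| - 2.59, 0) = -2.4895
prox(x) = [-6.3813, -5.3203, -2.4895]
||prox(x)||_1 = 6.3813 + 5.3203 + 2.4895 = 14.1911


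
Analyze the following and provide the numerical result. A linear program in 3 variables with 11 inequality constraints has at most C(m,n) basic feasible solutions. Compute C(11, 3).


Each vertex corresponds to some choice of n active constraints out of m, so the number of vertices is at most C(m, n) = m! / (n!(m-n)!).
m = 11, n = 3
Numerator: 11 * 10 * 9
Denominator: 3! = 6
C(11, 3) = 165


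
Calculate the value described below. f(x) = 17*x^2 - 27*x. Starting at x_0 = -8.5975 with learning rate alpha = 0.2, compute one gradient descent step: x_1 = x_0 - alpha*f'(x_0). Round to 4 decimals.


We compute the gradient at x_0 and apply the update.
f'(x) = 34*x - 27
f'(-8.5975) = 34*-8.5975 - 27 = -319.315
x_1 = -8.5975 - 0.2*-319.315 = 55.2655


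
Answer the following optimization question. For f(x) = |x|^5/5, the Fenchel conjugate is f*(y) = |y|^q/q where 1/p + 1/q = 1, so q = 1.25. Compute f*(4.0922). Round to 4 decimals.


The conjugate exponent q satisfies 1/p + 1/q = 1.
p = 5, so q = 5/(5 - 1) = 1.25
|y|^q = 4.0922^1.25 = 5.8203
f*(4.0922) = 5.8203 / 1.25 = 4.6562


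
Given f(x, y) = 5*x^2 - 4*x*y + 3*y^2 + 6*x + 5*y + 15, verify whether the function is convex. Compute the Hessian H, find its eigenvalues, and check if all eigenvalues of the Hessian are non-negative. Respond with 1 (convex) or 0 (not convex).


The Hessian of f(x,y) = 5*x^2 - 4*x*y + 3*y^2 + 6*x + 5*y + 15 is:
H = [[10, -4], [-4, 6]]
Trace = 10 + 6 = 16
Determinant = 10*6 - (-4)^2 = 44
Discriminant = (16)^2 - 4*44 = 80.0
Eigenvalues: lambda_1 = 3.5279, lambda_2 = 12.4721
The function is convex.

1


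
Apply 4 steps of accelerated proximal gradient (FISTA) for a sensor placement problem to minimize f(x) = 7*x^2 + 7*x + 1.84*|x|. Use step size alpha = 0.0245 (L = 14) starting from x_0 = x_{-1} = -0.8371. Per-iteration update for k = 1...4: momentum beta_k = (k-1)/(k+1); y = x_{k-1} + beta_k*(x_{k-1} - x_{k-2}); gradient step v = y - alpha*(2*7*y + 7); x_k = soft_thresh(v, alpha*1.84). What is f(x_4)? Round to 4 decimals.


FISTA on f(x) = 7*x^2 + 7*x + 1.84*|x|
L = 14, alpha = 0.0245
Iteration 1: beta = 0.0, y = -0.8371 + 0.0*(-0.8371 + 0.8371) = -0.8371
  grad(y) = -4.7194, v = y - alpha*grad = -0.7215
  prox(v) = soft_thresh(-0.7215, 0.0451) = -0.6764
Iteration 2: beta = 0.3333, y = -0.6764 + 0.3333*(-0.6764 + 0.8371) = -0.6228
  grad(y) = -1.7196, v = y - alpha*grad = -0.5807
  prox(v) = soft_thresh(-0.5807, 0.0451) = -0.5356
Iteration 3: beta = 0.5, y = -0.5356 + 0.5*(-0.5356 + 0.6764) = -0.4652
  grad(y) = 0.4868, v = y - alpha*grad = -0.4772
  prox(v) = soft_thresh(-0.4772, 0.0451) = -0.4321
Iteration 4: beta = 0.6, y = -0.4321 + 0.6*(-0.4321 + 0.5356) = -0.3699
  grad(y) = 1.8207, v = y - alpha*grad = -0.4146
  prox(v) = soft_thresh(-0.4146, 0.0451) = -0.3695
f(x_4) = 7*(-0.3695)^2 + 7*(-0.3695) + 1.84*|-0.3695| = -0.9509


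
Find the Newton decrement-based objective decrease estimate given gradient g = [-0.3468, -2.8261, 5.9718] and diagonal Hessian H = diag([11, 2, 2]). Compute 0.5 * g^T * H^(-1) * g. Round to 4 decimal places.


Step 1: H is diagonal, so H^(-1) * g = [-0.0315, -1.4131, 2.9859].
Step 2: g^T H^(-1) g = sum_i g_i^2 / H_ii
  = (-0.3468)^2/11 + (-2.8261)^2/2 + (5.9718)^2/2
  = 0.0109 + 3.9934 + 17.8312 = 21.8356
Step 3: Objective decrease = 0.5 * g^T H^(-1) g = 10.9178


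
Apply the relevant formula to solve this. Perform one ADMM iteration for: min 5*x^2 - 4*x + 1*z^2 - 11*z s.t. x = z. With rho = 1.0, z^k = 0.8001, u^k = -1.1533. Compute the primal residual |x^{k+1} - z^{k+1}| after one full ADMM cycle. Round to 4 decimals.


ADMM iteration with rho = 1.0, z^k = 0.8001, u^k = -1.1533
Step 1: x-update.
Minimize 5*x^2 - 4*x + (1.0/2)*(x - 0.8001 - 1.1533)^2
FOC: (2*5 + 1.0)*x = 4 + 1.0*(0.8001 + 1.1533)
x^{k+1} = 0.5412
Step 2: z-update.
Minimize 1*z^2 - 11*z + (1.0/2)*(0.5412 - z - 1.1533)^2
FOC: (2*1 + 1.0)*z = 11 + 1.0*(0.5412 - 1.1533)
z^{k+1} = 3.4626
Step 3: u-update.
u^{k+1} = -1.1533 + 0.5412 - 3.4626 = -4.0747
Step 4: Primal residual = |0.5412 - 3.4626| = 2.9214


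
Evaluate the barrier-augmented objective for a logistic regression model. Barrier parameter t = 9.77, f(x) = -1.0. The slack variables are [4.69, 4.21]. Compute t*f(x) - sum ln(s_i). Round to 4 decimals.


Step 1: Compute log-barrier.
ln values: [1.5454, 1.4375]
phi = -(1.5454 + 1.4375) = -2.9829
Step 2: Compute augmented objective.
t*f(x) = 9.77*-1.0 = -9.77
Total = -9.77 - 2.9829 = -12.7529


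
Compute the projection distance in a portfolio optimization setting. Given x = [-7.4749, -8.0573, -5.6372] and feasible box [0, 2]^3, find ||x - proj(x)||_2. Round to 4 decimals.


Project each component onto [0, 2].
clip(-7.4749) = 0.0, clip(-8.0573) = 0.0, clip(-5.6372) = 0.0
Projection = [0.0, 0.0, 0.0]
Squared diffs: [55.8741, 64.9201, 31.778]
Distance = sqrt(152.5722) = 12.352


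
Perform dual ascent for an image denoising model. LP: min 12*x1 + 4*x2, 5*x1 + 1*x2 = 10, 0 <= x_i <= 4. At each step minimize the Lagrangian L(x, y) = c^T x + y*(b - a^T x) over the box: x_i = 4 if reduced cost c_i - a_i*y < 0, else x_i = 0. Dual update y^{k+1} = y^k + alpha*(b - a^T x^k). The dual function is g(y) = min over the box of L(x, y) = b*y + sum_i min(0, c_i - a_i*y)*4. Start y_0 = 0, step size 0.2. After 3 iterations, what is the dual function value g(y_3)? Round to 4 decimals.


Dual ascent for LP: min 12*x1 + 4*x2, 5*x1 + 1*x2 = 10, 0 <= x_i <= 4
Step 1: y^k = 0.0, reduced costs: (12.0, 4.0)
  x^k = (0.0, 0.0), subgradient = b - a^T x = 10.0
  y^{k+1} = 0.0 + 0.2*10.0 = 2.0
Step 2: y^k = 2.0, reduced costs: (2.0, 2.0)
  x^k = (0.0, 0.0), subgradient = b - a^T x = 10.0
  y^{k+1} = 2.0 + 0.2*10.0 = 4.0
Step 3: y^k = 4.0, reduced costs: (-8.0, 0.0)
  x^k = (4.0, 0.0), subgradient = b - a^T x = -10.0
  y^{k+1} = 4.0 + 0.2*-10.0 = 2.0
Dual objective at y_3 = 2.0: reduced costs (2.0, 2.0), box minimizer x = (0.0, 0.0)
g(y_3) = b*y + (c1 - a1*y)*x1 + (c2 - a2*y)*x2 = 10*2.0 + 2.0*0.0 + 2.0*0.0 = 20.0 + 0.0 + 0.0 = 20.0


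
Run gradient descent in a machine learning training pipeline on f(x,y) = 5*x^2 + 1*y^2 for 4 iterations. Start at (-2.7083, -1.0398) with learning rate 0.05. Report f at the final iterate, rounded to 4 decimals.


Gradient descent on f(x,y) = 5*x^2 + 1*y^2.
Starting point: (-2.7083, -1.0398), alpha = 0.05
Step 1: grad_x = 2*5*-2.7083 = -27.083, grad_y = 2*1*-1.0398 = -2.0796
  x_1 = -2.7083 - 0.05*-27.083 = -1.3542
  y_1 = -1.0398 - 0.05*-2.0796 = -0.9358
Step 2: grad_x = 2*5*-1.3542 = -13.5415, grad_y = 2*1*-0.9358 = -1.8716
  x_2 = -1.3542 - 0.05*-13.5415 = -0.6771
  y_2 = -0.9358 - 0.05*-1.8716 = -0.8422
Step 3: grad_x = 2*5*-0.6771 = -6.7708, grad_y = 2*1*-0.8422 = -1.6845
  x_3 = -0.6771 - 0.05*-6.7708 = -0.3385
  y_3 = -0.8422 - 0.05*-1.6845 = -0.758
Step 4: grad_x = 2*5*-0.3385 = -3.3854, grad_y = 2*1*-0.758 = -1.516
  x_4 = -0.3385 - 0.05*-3.3854 = -0.1693
  y_4 = -0.758 - 0.05*-1.516 = -0.6822
f(-0.1693, -0.6822) = 5*(-0.1693)^2 + 1*(-0.6822)^2 = 0.6087


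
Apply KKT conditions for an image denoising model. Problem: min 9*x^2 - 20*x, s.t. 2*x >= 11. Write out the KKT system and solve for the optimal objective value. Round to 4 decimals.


Step 1: Try lambda = 0 (constraint inactive).
x_unc = 20/(2*9) = 1.1111
Check: 2*1.1111 = 2.2222 < 11 -- violated!
Step 2: Constraint must be active: 2*x = 11
x* = 11/2 = 5.5
lambda = (2*9*5.5 - 20)/2 = 39.5
Step 3: Compute optimal value.
f(x*) = 9*5.5^2 - 20*5.5 = 162.25


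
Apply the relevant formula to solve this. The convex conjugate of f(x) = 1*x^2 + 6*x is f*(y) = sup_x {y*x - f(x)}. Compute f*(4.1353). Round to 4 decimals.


f*(y) = sup_x {y*x - a*x^2 - b*x} = sup_x {(y-b)*x - a*x^2}
FOC: (y - b) - 2a*x = 0 => x* = (y - b)/(2a)
x* = (4.1353 - 6)/(2*1) = -0.9324
f*(4.1353) = (y-b)^2/(4a) = (4.1353 - 6)^2/(4*1)
= 3.4771/4 = 0.8693


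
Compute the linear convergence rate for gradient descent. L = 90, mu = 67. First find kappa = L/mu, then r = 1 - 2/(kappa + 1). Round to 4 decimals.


Step 1: Compute the condition number.
kappa = L/mu = 90/67 = 1.3433
Step 2: Compute the convergence rate.
r = 1 - 2/(kappa + 1) = 1 - 2*mu/(L + mu) = (L - mu)/(L + mu) = 23/157 = 0.1465


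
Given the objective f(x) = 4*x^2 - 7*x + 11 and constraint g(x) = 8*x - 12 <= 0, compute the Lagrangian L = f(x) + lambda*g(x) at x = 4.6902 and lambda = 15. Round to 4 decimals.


Step 1: Evaluate f(x).
f(4.6902) = 4*4.6902^2 - 7*4.6902 + 11 = 66.1605
Step 2: Evaluate g(x).
g(4.6902) = 8*4.6902 - 12 = 25.5216
Step 3: Compute Lagrangian.
L = 66.1605 + 15*25.5216 = 448.9845


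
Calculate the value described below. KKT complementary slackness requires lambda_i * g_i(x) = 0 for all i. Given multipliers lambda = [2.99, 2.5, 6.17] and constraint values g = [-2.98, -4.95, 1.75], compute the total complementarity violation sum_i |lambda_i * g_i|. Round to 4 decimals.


KKT complementary slackness check:
lambda_1 * g_1 = 2.99 * -2.98 = -8.9102
lambda_2 * g_2 = 2.5 * -4.95 = -12.375
lambda_3 * g_3 = 6.17 * 1.75 = 10.7975
Total violation = 8.9102 + 12.375 + 10.7975 = 32.0827


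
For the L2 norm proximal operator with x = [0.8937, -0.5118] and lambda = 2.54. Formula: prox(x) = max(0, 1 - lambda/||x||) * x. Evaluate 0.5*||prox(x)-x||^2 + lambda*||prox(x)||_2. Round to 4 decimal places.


Step 1: Compute ||x||.
||x|| = 1.0299
Step 2: Compute scaling factor.
scale = max(0, 1 - 2.54/1.0299) = 0.0
Step 3: prox(x) = [0.0, -0.0]
||prox(x)|| = 0.0
Step 4: Proximal objective.
0.5*||prox-x||^2 = 0.5303
lambda*||prox|| = 0.0
Total = 0.5303


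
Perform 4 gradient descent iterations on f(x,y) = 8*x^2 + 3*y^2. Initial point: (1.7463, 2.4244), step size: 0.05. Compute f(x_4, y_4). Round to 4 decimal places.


Gradient descent on f(x,y) = 8*x^2 + 3*y^2.
Starting point: (1.7463, 2.4244), alpha = 0.05
Step 1: grad_x = 2*8*1.7463 = 27.9408, grad_y = 2*3*2.4244 = 14.5464
  x_1 = 1.7463 - 0.05*27.9408 = 0.3493
  y_1 = 2.4244 - 0.05*14.5464 = 1.6971
Step 2: grad_x = 2*8*0.3493 = 5.5882, grad_y = 2*3*1.6971 = 10.1825
  x_2 = 0.3493 - 0.05*5.5882 = 0.0699
  y_2 = 1.6971 - 0.05*10.1825 = 1.188
Step 3: grad_x = 2*8*0.0699 = 1.1176, grad_y = 2*3*1.188 = 7.1277
  x_3 = 0.0699 - 0.05*1.1176 = 0.014
  y_3 = 1.188 - 0.05*7.1277 = 0.8316
Step 4: grad_x = 2*8*0.014 = 0.2235, grad_y = 2*3*0.8316 = 4.9894
  x_4 = 0.014 - 0.05*0.2235 = 0.0028
  y_4 = 0.8316 - 0.05*4.9894 = 0.5821
f(0.0028, 0.5821) = 8*0.0028^2 + 3*0.5821^2 = 1.0166


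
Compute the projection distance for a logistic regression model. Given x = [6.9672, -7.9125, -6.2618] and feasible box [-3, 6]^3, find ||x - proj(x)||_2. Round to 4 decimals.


Project each component onto [-3, 6].
clip(6.9672) = 6.0, clip(-7.9125) = -3.0, clip(-6.2618) = -3.0
Projection = [6.0, -3.0, -3.0]
Squared diffs: [0.9355, 24.1327, 10.6393]
Distance = sqrt(35.7075) = 5.9756


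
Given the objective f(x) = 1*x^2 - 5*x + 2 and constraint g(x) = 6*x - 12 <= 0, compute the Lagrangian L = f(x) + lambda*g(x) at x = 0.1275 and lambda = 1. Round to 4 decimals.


Step 1: Evaluate f(x).
f(0.1275) = 1*0.1275^2 - 5*0.1275 + 2 = 1.3788
Step 2: Evaluate g(x).
g(0.1275) = 6*0.1275 - 12 = -11.235
Step 3: Compute Lagrangian.
L = 1.3788 + 1*-11.235 = -9.8562


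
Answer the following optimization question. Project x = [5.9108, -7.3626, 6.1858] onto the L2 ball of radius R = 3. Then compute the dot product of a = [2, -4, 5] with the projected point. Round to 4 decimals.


Step 1: Compute ||x|| (intermediates to 6 decimals).
||x|| = sqrt(5.9108^2 + (-7.3626)^2 + 6.1858^2) = 11.287584
Step 2: Project.
Since ||x|| > R, scale = R/||x|| = 3/11.287584 = 0.265779, proj(x) = scale * x
proj(x) = [1.570967, -1.956824, 1.644056]
Step 3: Dot product.
a^T * proj(x) = 2*1.570967 - 4*(-1.956824) + 5*1.644056 = 19.1895


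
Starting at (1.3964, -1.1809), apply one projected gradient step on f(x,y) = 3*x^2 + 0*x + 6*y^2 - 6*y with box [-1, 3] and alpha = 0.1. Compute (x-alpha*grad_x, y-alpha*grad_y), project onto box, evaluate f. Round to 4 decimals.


Step 1: Compute gradient at (1.3964, -1.1809).
grad_x = 2*3*1.3964 + 0 = 8.3784
grad_y = 2*6*-1.1809 - 6 = -20.1708
Step 2: Gradient step.
x_raw = 1.3964 - 0.1*8.3784 = 0.5586
y_raw = -1.1809 - 0.1*-20.1708 = 0.8362
Step 3: Project onto [-1, 3].
x_proj = clip(0.5586) = 0.5586
y_proj = clip(0.8362) = 0.8362
Step 4: Evaluate f.
f(0.5586, 0.8362) = 0.1141


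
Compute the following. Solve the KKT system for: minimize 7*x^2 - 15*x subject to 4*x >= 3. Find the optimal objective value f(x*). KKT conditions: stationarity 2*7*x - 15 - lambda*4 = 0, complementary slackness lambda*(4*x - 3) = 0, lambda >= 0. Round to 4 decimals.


Step 1: Try lambda = 0 (constraint inactive).
Stationarity: 2*7*x - 15 = 0
x* = 15/(2*7) = 15/14 = 1.0714 (rounded; the exact value 15/14 is used below)
Check constraint: 4*1.0714 = 4.2856 >= 3 -- satisfied.
Step 2: Compute optimal value.
f(x*) = 7*(15/14)^2 - 15*(15/14) = -8.0357


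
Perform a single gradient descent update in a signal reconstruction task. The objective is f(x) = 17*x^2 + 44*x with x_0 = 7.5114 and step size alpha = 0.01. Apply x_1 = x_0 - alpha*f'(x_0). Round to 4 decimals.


We compute the gradient at x_0 and apply the update.
f'(x) = 34*x + 44
f'(7.5114) = 34*7.5114 + 44 = 299.3876
x_1 = 7.5114 - 0.01*299.3876 = 4.5175


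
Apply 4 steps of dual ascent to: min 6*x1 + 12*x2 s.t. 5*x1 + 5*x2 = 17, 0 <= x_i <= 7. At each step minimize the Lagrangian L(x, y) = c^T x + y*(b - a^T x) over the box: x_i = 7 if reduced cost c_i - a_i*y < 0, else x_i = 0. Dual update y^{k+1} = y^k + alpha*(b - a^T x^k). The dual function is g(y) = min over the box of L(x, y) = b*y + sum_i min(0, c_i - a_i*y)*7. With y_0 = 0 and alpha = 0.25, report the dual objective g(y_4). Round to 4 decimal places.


Dual ascent for LP: min 6*x1 + 12*x2, 5*x1 + 5*x2 = 17, 0 <= x_i <= 7
Step 1: y^k = 0.0, reduced costs: (6.0, 12.0)
  x^k = (0.0, 0.0), subgradient = b - a^T x = 17.0
  y^{k+1} = 0.0 + 0.25*17.0 = 4.25
Step 2: y^k = 4.25, reduced costs: (-15.25, -9.25)
  x^k = (7.0, 7.0), subgradient = b - a^T x = -53.0
  y^{k+1} = 4.25 + 0.25*-53.0 = -9.0
Step 3: y^k = -9.0, reduced costs: (51.0, 57.0)
  x^k = (0.0, 0.0), subgradient = b - a^T x = 17.0
  y^{k+1} = -9.0 + 0.25*17.0 = -4.75
Step 4: y^k = -4.75, reduced costs: (29.75, 35.75)
  x^k = (0.0, 0.0), subgradient = b - a^T x = 17.0
  y^{k+1} = -4.75 + 0.25*17.0 = -0.5
Dual objective at y_4 = -0.5: reduced costs (8.5, 14.5), box minimizer x = (0.0, 0.0)
g(y_4) = b*y + (c1 - a1*y)*x1 + (c2 - a2*y)*x2 = 17*(-0.5) + 8.5*0.0 + 14.5*0.0 = -8.5 + 0.0 + 0.0 = -8.5


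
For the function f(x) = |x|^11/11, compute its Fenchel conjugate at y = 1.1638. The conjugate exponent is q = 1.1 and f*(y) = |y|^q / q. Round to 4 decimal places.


The conjugate exponent q satisfies 1/p + 1/q = 1.
p = 11, so q = 11/(11 - 1) = 1.1
|y|^q = 1.1638^1.1 = 1.1816
f*(1.1638) = 1.1816 / 1.1 = 1.0742


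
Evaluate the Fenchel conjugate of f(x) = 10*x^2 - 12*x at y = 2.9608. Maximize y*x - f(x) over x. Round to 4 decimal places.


f*(y) = sup_x {y*x - a*x^2 - b*x} = sup_x {(y-b)*x - a*x^2}
FOC: (y - b) - 2a*x = 0 => x* = (y - b)/(2a)
x* = (2.9608 + 12)/(2*10) = 0.748
f*(2.9608) = (y-b)^2/(4a) = (2.9608 + 12)^2/(4*10)
= 223.8255/40 = 5.5956


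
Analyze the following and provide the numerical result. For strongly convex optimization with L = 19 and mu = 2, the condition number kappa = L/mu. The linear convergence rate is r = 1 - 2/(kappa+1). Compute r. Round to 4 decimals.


Step 1: Compute the condition number.
kappa = L/mu = 19/2 = 9.5
Step 2: Compute the convergence rate.
r = 1 - 2/(kappa + 1) = 1 - 2*mu/(L + mu) = (L - mu)/(L + mu) = 17/21 = 0.8095


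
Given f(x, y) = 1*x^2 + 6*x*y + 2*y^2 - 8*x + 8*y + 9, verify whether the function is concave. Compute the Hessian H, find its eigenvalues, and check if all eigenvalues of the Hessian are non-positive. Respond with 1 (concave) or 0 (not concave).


The Hessian of f(x,y) = 1*x^2 + 6*x*y + 2*y^2 - 8*x + 8*y + 9 is:
H = [[2, 6], [6, 4]]
Trace = 2 + 4 = 6
Determinant = 2*4 - (6)^2 = -28
Discriminant = (6)^2 - 4*-28 = 148.0
Eigenvalues: lambda_1 = -3.0828, lambda_2 = 9.0828
The function is not concave.

0


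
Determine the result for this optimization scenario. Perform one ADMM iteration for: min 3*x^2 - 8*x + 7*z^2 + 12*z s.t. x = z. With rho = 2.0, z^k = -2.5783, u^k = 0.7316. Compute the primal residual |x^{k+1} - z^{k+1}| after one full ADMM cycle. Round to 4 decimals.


ADMM iteration with rho = 2.0, z^k = -2.5783, u^k = 0.7316
Step 1: x-update.
Minimize 3*x^2 - 8*x + (2.0/2)*(x + 2.5783 + 0.7316)^2
FOC: (2*3 + 2.0)*x = 8 + 2.0*(-2.5783 - 0.7316)
x^{k+1} = 0.1725
Step 2: z-update.
Minimize 7*z^2 + 12*z + (2.0/2)*(0.1725 - z + 0.7316)^2
FOC: (2*7 + 2.0)*z = -12 + 2.0*(0.1725 + 0.7316)
z^{k+1} = -0.637
Step 3: u-update.
u^{k+1} = 0.7316 + 0.1725 + 0.637 = 1.5411
Step 4: Primal residual = |0.1725 + 0.637| = 0.8095
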